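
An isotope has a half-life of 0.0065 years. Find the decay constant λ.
λ = ln(2)/t½ = 106.6 year⁻¹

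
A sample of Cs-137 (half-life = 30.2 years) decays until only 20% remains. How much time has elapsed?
t = t½ × log₂(N₀/N) = 70.12 years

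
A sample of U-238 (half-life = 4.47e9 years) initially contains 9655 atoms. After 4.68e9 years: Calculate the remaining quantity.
N = N₀(1/2)^(t/t½) = 4673 atoms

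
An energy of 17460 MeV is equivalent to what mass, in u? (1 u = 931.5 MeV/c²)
m = E/c² = 18.74 u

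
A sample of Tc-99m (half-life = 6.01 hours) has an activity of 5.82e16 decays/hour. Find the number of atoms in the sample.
N = A/λ = 5.046e17 atoms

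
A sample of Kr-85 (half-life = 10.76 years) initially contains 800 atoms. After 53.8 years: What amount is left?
N = N₀(1/2)^(t/t½) = 25 atoms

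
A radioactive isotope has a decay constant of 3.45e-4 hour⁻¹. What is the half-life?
t½ = ln(2)/λ = 2009 hours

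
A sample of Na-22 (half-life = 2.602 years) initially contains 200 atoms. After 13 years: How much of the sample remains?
N = N₀(1/2)^(t/t½) = 6.267 atoms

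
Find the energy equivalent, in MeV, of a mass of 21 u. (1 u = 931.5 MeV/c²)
E = mc² = 19560 MeV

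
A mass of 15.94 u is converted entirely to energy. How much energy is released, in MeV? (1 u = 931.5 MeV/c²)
E = mc² = 14850 MeV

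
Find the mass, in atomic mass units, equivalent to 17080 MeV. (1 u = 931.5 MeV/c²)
m = E/c² = 18.34 u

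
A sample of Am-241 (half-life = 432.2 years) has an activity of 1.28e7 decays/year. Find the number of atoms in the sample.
N = A/λ = 7.981e9 atoms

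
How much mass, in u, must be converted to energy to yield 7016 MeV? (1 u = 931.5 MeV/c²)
m = E/c² = 7.532 u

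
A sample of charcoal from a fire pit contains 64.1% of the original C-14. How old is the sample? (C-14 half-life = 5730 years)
Age = t½ × log₂(1/ratio) = 3676 years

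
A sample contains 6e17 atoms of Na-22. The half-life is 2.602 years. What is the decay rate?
A = λN = 1.598e17 decays/year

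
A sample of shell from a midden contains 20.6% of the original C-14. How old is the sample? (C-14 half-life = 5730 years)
Age = t½ × log₂(1/ratio) = 13060 years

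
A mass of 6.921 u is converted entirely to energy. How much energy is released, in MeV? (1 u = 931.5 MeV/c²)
E = mc² = 6447 MeV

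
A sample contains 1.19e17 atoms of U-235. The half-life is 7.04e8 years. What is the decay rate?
A = λN = 1.172e8 decays/year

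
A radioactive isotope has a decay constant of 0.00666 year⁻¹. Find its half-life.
t½ = ln(2)/λ = 104.1 years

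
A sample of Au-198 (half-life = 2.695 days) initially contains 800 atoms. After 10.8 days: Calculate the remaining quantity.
N = N₀(1/2)^(t/t½) = 49.74 atoms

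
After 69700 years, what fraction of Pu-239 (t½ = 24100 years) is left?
N/N₀ = (1/2)^(t/t½) = 0.1347 = 13.5%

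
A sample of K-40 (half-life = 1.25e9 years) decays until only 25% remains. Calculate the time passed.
t = t½ × log₂(N₀/N) = 2.5e9 years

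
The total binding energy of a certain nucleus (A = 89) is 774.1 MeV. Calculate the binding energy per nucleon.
B.E./A = 774.1/89 = 8.698 MeV/nucleon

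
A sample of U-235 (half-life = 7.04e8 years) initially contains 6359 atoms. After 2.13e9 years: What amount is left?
N = N₀(1/2)^(t/t½) = 780.9 atoms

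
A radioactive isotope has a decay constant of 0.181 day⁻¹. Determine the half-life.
t½ = ln(2)/λ = 3.83 days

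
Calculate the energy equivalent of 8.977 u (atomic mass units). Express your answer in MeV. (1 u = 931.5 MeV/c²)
E = mc² = 8362 MeV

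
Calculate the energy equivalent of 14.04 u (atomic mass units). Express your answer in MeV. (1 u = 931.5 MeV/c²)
E = mc² = 13080 MeV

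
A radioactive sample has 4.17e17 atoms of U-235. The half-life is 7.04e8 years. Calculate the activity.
A = λN = 4.106e8 decays/year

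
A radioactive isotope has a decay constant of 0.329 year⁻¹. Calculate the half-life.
t½ = ln(2)/λ = 2.107 years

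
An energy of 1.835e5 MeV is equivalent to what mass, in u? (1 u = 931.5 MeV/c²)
m = E/c² = 197 u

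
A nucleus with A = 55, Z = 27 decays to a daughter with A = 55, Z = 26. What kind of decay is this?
ΔA = 0, ΔZ = -1 ⇒ beta-plus decay (β⁺) or electron capture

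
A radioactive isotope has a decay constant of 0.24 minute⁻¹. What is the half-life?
t½ = ln(2)/λ = 2.888 minutes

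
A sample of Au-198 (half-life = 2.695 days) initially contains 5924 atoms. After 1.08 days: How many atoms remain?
N = N₀(1/2)^(t/t½) = 4487 atoms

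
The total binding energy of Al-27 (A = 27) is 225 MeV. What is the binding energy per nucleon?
B.E./A = 225/27 = 8.333 MeV/nucleon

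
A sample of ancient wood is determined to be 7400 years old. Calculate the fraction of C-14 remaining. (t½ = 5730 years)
N/N₀ = (1/2)^(t/t½) = 0.4085 = 40.9%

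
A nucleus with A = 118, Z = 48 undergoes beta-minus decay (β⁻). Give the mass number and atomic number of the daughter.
Daughter: A = 118, Z = 49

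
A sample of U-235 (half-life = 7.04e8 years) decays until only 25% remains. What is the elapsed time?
t = t½ × log₂(N₀/N) = 1.408e9 years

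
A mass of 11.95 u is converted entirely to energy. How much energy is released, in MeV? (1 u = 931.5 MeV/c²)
E = mc² = 11130 MeV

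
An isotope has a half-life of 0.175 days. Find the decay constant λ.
λ = ln(2)/t½ = 3.961 day⁻¹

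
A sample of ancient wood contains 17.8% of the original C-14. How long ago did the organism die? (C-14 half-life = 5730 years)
Age = t½ × log₂(1/ratio) = 14270 years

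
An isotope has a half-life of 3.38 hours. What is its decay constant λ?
λ = ln(2)/t½ = 0.2051 hour⁻¹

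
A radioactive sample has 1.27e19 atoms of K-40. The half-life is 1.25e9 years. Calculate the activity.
A = λN = 7.042e9 decays/year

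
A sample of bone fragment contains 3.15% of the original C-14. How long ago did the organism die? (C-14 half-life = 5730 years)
Age = t½ × log₂(1/ratio) = 28580 years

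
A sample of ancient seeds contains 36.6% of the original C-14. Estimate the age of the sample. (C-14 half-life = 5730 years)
Age = t½ × log₂(1/ratio) = 8309 years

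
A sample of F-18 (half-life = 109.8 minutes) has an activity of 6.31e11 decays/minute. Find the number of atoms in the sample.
N = A/λ = 9.996e13 atoms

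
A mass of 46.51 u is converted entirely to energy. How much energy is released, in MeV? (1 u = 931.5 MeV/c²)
E = mc² = 43320 MeV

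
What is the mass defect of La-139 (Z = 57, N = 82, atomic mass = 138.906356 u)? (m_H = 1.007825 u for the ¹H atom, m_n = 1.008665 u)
Δm = Z·m_H + N·m_n − M = 1.25 u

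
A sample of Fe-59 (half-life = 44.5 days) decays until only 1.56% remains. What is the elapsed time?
t = t½ × log₂(N₀/N) = 267.1 days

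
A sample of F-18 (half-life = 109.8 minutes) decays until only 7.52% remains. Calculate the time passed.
t = t½ × log₂(N₀/N) = 409.9 minutes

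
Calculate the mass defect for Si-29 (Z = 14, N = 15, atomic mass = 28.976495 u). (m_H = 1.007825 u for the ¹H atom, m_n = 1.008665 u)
Δm = Z·m_H + N·m_n − M = 0.263 u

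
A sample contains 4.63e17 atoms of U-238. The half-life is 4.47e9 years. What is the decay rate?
A = λN = 7.18e7 decays/year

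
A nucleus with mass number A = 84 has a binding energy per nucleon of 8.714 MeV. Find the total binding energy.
B.E. = 8.714 × 84 = 732 MeV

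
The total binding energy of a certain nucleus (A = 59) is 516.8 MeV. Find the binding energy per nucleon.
B.E./A = 516.8/59 = 8.759 MeV/nucleon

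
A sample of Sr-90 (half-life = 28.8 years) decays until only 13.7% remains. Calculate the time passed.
t = t½ × log₂(N₀/N) = 82.59 years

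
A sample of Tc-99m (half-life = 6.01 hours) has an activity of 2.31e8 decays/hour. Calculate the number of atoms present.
N = A/λ = 2.003e9 atoms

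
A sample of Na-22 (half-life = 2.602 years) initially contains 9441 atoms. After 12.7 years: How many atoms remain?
N = N₀(1/2)^(t/t½) = 320.4 atoms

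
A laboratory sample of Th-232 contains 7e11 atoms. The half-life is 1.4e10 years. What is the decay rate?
A = λN = 34.66 decays/year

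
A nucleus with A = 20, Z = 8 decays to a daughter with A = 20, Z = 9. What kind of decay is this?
ΔA = 0, ΔZ = +1 ⇒ beta-minus decay (β⁻)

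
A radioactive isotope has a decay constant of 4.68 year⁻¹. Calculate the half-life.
t½ = ln(2)/λ = 0.1481 years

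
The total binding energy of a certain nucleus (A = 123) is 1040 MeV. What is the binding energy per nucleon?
B.E./A = 1040/123 = 8.455 MeV/nucleon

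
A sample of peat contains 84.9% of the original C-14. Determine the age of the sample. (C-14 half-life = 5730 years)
Age = t½ × log₂(1/ratio) = 1353 years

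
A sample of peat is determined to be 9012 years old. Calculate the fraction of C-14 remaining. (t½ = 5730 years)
N/N₀ = (1/2)^(t/t½) = 0.3362 = 33.6%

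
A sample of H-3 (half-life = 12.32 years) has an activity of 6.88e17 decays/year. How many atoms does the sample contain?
N = A/λ = 1.223e19 atoms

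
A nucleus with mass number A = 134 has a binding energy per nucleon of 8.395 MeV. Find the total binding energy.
B.E. = 8.395 × 134 = 1125 MeV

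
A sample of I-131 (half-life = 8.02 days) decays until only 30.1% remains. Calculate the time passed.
t = t½ × log₂(N₀/N) = 13.89 days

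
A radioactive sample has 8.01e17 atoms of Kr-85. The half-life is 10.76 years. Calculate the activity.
A = λN = 5.16e16 decays/year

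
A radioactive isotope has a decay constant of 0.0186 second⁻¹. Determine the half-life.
t½ = ln(2)/λ = 37.27 seconds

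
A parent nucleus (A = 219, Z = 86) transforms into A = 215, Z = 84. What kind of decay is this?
ΔA = -4, ΔZ = -2 ⇒ alpha decay (α)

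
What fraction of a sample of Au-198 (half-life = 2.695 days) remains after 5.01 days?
N/N₀ = (1/2)^(t/t½) = 0.2757 = 27.6%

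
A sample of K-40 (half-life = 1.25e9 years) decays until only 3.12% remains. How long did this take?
t = t½ × log₂(N₀/N) = 6.253e9 years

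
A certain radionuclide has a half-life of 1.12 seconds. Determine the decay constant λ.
λ = ln(2)/t½ = 0.6189 second⁻¹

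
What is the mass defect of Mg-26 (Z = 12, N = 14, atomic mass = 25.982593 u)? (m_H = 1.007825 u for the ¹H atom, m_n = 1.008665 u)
Δm = Z·m_H + N·m_n − M = 0.2326 u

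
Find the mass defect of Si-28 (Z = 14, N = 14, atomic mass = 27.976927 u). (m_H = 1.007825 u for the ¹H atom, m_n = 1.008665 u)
Δm = Z·m_H + N·m_n − M = 0.2539 u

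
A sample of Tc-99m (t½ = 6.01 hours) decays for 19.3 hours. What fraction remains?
N/N₀ = (1/2)^(t/t½) = 0.108 = 10.8%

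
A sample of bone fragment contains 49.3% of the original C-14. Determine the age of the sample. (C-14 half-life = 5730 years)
Age = t½ × log₂(1/ratio) = 5847 years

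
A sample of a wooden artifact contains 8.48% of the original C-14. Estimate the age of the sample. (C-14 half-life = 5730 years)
Age = t½ × log₂(1/ratio) = 20400 years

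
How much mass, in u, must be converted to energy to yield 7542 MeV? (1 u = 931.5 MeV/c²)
m = E/c² = 8.097 u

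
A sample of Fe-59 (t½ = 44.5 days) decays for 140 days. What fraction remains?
N/N₀ = (1/2)^(t/t½) = 0.113 = 11.3%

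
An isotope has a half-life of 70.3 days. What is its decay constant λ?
λ = ln(2)/t½ = 0.00986 day⁻¹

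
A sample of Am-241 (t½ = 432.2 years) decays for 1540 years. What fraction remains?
N/N₀ = (1/2)^(t/t½) = 0.0846 = 8.46%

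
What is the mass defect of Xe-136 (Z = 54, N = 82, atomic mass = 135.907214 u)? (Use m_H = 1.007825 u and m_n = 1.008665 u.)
Δm = Z·m_H + N·m_n − M = 1.226 u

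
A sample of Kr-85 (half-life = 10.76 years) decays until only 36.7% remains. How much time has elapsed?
t = t½ × log₂(N₀/N) = 15.56 years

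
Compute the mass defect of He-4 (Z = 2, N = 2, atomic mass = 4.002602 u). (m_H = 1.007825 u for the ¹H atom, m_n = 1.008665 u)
Δm = Z·m_H + N·m_n − M = 0.03038 u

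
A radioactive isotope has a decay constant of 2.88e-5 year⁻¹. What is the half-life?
t½ = ln(2)/λ = 24070 years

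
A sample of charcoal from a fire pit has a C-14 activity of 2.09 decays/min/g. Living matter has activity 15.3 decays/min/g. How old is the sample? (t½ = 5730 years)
Age = t½ × log₂(A₀/A) = 16460 years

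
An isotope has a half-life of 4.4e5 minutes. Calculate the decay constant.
λ = ln(2)/t½ = 1.575e-6 minute⁻¹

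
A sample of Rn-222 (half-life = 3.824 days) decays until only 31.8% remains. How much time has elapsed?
t = t½ × log₂(N₀/N) = 6.321 days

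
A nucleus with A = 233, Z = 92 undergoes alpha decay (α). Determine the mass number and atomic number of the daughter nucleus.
Daughter: A = 229, Z = 90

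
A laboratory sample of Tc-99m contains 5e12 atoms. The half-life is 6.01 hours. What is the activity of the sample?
A = λN = 5.767e11 decays/hour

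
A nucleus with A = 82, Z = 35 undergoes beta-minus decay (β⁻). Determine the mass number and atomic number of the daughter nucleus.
Daughter: A = 82, Z = 36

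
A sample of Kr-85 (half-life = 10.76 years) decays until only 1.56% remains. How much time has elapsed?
t = t½ × log₂(N₀/N) = 64.58 years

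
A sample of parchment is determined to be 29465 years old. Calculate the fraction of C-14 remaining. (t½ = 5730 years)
N/N₀ = (1/2)^(t/t½) = 0.02832 = 2.83%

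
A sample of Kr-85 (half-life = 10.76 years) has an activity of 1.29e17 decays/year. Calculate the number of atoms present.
N = A/λ = 2.003e18 atoms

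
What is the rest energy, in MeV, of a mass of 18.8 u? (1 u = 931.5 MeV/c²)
E = mc² = 17510 MeV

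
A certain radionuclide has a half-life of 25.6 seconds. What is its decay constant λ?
λ = ln(2)/t½ = 0.02708 second⁻¹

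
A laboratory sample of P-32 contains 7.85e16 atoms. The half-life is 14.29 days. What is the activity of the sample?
A = λN = 3.808e15 decays/day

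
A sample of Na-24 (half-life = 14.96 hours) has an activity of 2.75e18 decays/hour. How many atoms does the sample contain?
N = A/λ = 5.935e19 atoms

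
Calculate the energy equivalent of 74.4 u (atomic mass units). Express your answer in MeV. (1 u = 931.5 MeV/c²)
E = mc² = 69300 MeV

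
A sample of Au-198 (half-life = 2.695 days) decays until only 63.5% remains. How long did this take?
t = t½ × log₂(N₀/N) = 1.766 days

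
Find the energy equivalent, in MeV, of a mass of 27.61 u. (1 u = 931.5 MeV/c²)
E = mc² = 25720 MeV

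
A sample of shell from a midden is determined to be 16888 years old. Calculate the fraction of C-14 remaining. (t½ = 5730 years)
N/N₀ = (1/2)^(t/t½) = 0.1297 = 13%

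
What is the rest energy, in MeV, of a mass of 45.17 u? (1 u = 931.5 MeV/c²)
E = mc² = 42080 MeV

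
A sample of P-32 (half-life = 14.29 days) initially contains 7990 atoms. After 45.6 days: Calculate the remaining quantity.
N = N₀(1/2)^(t/t½) = 874.9 atoms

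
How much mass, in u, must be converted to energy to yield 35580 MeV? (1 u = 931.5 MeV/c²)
m = E/c² = 38.2 u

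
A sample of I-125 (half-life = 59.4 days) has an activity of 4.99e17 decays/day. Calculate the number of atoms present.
N = A/λ = 4.276e19 atoms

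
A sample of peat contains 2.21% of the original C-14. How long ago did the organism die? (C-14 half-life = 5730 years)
Age = t½ × log₂(1/ratio) = 31510 years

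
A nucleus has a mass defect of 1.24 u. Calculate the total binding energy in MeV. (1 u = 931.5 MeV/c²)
B.E. = Δm × 931.5 = 1155 MeV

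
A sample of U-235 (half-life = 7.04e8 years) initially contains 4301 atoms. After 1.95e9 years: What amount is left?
N = N₀(1/2)^(t/t½) = 630.6 atoms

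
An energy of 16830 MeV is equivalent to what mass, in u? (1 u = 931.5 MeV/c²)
m = E/c² = 18.07 u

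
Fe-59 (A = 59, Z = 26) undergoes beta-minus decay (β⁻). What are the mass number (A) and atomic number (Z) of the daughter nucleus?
Daughter: A = 59, Z = 27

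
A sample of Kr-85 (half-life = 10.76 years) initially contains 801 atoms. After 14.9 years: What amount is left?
N = N₀(1/2)^(t/t½) = 306.7 atoms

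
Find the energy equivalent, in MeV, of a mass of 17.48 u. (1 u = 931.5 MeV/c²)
E = mc² = 16280 MeV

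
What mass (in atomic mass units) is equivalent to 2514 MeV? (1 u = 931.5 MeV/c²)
m = E/c² = 2.699 u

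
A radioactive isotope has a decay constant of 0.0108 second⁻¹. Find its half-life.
t½ = ln(2)/λ = 64.18 seconds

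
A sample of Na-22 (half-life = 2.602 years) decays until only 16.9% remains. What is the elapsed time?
t = t½ × log₂(N₀/N) = 6.674 years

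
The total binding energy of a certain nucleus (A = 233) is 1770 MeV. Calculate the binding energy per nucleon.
B.E./A = 1770/233 = 7.597 MeV/nucleon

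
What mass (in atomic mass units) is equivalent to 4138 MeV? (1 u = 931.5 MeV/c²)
m = E/c² = 4.442 u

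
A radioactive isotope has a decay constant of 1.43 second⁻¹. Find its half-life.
t½ = ln(2)/λ = 0.4847 seconds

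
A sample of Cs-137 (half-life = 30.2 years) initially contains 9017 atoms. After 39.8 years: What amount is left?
N = N₀(1/2)^(t/t½) = 3617 atoms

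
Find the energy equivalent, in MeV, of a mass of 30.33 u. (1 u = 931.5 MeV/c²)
E = mc² = 28250 MeV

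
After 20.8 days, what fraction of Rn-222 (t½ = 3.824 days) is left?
N/N₀ = (1/2)^(t/t½) = 0.02305 = 2.3%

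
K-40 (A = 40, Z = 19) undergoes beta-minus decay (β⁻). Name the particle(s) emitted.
β⁻: electron (e⁻) + antineutrino (ν̄ₑ)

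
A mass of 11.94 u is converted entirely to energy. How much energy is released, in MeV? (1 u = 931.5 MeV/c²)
E = mc² = 11120 MeV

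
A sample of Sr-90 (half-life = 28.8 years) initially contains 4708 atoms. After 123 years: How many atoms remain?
N = N₀(1/2)^(t/t½) = 243.9 atoms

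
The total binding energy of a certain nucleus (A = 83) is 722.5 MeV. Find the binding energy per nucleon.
B.E./A = 722.5/83 = 8.705 MeV/nucleon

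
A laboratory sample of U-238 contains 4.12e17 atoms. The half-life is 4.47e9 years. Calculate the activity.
A = λN = 6.389e7 decays/year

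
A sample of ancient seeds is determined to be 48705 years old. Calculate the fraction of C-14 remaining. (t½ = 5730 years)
N/N₀ = (1/2)^(t/t½) = 0.002762 = 0.276%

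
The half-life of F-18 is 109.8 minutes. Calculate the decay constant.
λ = ln(2)/t½ = 0.006313 minute⁻¹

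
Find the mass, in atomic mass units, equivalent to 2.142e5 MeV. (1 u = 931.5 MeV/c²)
m = E/c² = 230 u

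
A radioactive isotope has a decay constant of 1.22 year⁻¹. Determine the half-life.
t½ = ln(2)/λ = 0.5682 years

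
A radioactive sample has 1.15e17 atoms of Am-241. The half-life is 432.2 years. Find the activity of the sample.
A = λN = 1.844e14 decays/year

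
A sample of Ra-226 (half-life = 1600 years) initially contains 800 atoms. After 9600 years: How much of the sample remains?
N = N₀(1/2)^(t/t½) = 12.5 atoms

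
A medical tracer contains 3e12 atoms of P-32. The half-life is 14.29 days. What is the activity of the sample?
A = λN = 1.455e11 decays/day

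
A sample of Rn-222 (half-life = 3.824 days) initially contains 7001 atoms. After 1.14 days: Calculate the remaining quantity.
N = N₀(1/2)^(t/t½) = 5694 atoms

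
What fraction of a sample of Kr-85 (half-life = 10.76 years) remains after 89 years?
N/N₀ = (1/2)^(t/t½) = 0.003236 = 0.324%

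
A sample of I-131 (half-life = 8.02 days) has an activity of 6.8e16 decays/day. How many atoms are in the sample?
N = A/λ = 7.868e17 atoms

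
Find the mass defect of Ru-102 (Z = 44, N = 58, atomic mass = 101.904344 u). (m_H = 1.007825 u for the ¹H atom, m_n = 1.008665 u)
Δm = Z·m_H + N·m_n − M = 0.9425 u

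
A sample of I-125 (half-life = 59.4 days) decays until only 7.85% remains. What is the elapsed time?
t = t½ × log₂(N₀/N) = 218.1 days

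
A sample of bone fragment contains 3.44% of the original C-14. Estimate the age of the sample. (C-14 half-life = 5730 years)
Age = t½ × log₂(1/ratio) = 27860 years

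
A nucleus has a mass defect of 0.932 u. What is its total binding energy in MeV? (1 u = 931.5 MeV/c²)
B.E. = Δm × 931.5 = 868.2 MeV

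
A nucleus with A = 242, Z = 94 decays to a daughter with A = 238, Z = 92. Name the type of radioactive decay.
ΔA = -4, ΔZ = -2 ⇒ alpha decay (α)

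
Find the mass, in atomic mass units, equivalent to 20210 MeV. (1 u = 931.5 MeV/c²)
m = E/c² = 21.7 u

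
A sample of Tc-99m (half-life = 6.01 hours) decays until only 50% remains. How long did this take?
t = t½ × log₂(N₀/N) = 6.01 hours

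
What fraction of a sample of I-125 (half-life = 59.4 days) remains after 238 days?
N/N₀ = (1/2)^(t/t½) = 0.06221 = 6.22%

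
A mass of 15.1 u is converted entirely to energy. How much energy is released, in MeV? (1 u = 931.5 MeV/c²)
E = mc² = 14070 MeV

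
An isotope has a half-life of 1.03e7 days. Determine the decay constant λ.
λ = ln(2)/t½ = 6.73e-8 day⁻¹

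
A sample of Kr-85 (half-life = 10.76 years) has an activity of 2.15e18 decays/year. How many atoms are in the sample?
N = A/λ = 3.338e19 atoms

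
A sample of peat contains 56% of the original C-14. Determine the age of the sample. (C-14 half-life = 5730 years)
Age = t½ × log₂(1/ratio) = 4793 years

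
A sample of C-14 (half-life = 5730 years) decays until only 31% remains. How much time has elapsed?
t = t½ × log₂(N₀/N) = 9682 years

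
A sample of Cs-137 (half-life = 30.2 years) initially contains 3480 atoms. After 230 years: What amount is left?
N = N₀(1/2)^(t/t½) = 17.74 atoms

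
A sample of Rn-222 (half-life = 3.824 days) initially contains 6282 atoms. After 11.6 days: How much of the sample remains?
N = N₀(1/2)^(t/t½) = 767.2 atoms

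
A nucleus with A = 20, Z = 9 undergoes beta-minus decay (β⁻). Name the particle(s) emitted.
β⁻: electron (e⁻) + antineutrino (ν̄ₑ)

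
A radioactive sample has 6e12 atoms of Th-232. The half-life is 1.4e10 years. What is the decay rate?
A = λN = 297.1 decays/year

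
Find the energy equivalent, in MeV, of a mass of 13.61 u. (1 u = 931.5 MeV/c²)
E = mc² = 12680 MeV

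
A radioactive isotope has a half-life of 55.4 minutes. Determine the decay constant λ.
λ = ln(2)/t½ = 0.01251 minute⁻¹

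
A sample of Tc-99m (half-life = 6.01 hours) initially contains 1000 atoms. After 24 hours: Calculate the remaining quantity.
N = N₀(1/2)^(t/t½) = 62.79 atoms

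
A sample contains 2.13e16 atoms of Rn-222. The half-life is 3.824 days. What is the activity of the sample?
A = λN = 3.861e15 decays/day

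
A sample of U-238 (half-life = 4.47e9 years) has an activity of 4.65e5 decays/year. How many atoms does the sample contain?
N = A/λ = 2.999e15 atoms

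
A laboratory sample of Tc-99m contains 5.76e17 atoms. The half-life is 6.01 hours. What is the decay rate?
A = λN = 6.643e16 decays/hour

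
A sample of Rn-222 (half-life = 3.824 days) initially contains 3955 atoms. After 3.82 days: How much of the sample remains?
N = N₀(1/2)^(t/t½) = 1979 atoms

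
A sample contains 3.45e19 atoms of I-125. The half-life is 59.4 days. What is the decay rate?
A = λN = 4.026e17 decays/day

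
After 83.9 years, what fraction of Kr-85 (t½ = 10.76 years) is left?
N/N₀ = (1/2)^(t/t½) = 0.004495 = 0.45%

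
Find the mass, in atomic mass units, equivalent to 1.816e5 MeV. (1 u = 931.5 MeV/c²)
m = E/c² = 195 u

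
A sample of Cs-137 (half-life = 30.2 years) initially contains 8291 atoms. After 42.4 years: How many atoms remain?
N = N₀(1/2)^(t/t½) = 3133 atoms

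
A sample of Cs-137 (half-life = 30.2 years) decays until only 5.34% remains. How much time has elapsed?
t = t½ × log₂(N₀/N) = 127.7 years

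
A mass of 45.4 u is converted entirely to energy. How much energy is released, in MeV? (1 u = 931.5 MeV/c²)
E = mc² = 42290 MeV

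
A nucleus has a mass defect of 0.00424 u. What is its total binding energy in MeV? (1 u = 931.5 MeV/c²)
B.E. = Δm × 931.5 = 3.95 MeV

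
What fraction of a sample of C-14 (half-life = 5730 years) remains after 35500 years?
N/N₀ = (1/2)^(t/t½) = 0.01365 = 1.36%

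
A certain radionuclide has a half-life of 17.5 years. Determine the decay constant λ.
λ = ln(2)/t½ = 0.03961 year⁻¹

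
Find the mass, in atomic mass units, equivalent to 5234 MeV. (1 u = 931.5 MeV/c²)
m = E/c² = 5.619 u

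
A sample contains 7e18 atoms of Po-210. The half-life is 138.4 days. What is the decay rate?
A = λN = 3.506e16 decays/day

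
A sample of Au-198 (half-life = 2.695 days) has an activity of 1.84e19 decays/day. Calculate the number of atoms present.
N = A/λ = 7.154e19 atoms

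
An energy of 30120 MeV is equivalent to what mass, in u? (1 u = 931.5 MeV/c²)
m = E/c² = 32.33 u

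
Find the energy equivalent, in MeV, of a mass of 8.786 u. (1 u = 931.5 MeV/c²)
E = mc² = 8184 MeV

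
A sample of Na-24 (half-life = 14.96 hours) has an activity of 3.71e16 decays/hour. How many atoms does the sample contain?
N = A/λ = 8.007e17 atoms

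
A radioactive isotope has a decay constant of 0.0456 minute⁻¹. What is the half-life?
t½ = ln(2)/λ = 15.2 minutes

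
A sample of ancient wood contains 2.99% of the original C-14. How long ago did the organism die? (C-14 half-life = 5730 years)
Age = t½ × log₂(1/ratio) = 29020 years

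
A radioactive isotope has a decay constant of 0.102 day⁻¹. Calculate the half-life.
t½ = ln(2)/λ = 6.796 days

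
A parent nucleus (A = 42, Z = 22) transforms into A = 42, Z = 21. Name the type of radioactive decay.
ΔA = 0, ΔZ = -1 ⇒ beta-plus decay (β⁺) or electron capture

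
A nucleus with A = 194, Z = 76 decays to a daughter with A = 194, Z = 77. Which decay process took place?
ΔA = 0, ΔZ = +1 ⇒ beta-minus decay (β⁻)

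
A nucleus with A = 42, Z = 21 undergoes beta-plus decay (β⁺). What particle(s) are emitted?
β⁺: positron (e⁺) + neutrino (νₑ)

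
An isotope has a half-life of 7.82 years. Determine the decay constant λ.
λ = ln(2)/t½ = 0.08864 year⁻¹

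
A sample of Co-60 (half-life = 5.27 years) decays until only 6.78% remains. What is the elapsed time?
t = t½ × log₂(N₀/N) = 20.46 years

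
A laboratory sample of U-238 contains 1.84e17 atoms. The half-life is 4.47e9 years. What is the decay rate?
A = λN = 2.853e7 decays/year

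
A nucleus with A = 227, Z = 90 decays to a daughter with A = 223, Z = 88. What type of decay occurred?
ΔA = -4, ΔZ = -2 ⇒ alpha decay (α)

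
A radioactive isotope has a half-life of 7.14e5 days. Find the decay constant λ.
λ = ln(2)/t½ = 9.708e-7 day⁻¹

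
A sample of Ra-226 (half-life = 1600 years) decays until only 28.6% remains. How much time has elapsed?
t = t½ × log₂(N₀/N) = 2889 years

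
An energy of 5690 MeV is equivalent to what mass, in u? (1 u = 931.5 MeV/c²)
m = E/c² = 6.108 u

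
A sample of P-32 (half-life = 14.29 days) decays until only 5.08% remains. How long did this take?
t = t½ × log₂(N₀/N) = 61.43 days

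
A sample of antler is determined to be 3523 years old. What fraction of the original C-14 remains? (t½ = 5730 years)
N/N₀ = (1/2)^(t/t½) = 0.653 = 65.3%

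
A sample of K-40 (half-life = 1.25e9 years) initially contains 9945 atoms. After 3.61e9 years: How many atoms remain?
N = N₀(1/2)^(t/t½) = 1343 atoms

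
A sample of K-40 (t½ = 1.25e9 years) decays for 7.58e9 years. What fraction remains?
N/N₀ = (1/2)^(t/t½) = 0.01495 = 1.49%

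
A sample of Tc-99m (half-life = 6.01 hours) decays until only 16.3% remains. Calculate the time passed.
t = t½ × log₂(N₀/N) = 15.73 hours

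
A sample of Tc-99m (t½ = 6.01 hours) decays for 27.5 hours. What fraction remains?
N/N₀ = (1/2)^(t/t½) = 0.04193 = 4.19%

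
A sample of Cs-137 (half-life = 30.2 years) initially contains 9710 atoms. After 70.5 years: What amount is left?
N = N₀(1/2)^(t/t½) = 1925 atoms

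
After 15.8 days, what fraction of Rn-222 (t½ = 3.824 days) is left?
N/N₀ = (1/2)^(t/t½) = 0.05704 = 5.7%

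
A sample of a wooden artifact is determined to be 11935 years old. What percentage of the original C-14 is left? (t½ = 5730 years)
N/N₀ = (1/2)^(t/t½) = 0.236 = 23.6%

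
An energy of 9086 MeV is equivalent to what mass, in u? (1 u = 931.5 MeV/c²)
m = E/c² = 9.754 u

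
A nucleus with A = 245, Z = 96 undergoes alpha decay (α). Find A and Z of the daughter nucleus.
Daughter: A = 241, Z = 94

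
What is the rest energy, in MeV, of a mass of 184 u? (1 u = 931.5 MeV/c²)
E = mc² = 1.714e5 MeV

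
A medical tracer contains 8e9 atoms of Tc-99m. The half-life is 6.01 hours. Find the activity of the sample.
A = λN = 9.227e8 decays/hour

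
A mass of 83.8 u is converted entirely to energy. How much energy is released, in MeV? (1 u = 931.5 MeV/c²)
E = mc² = 78060 MeV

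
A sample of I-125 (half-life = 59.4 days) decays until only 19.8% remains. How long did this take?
t = t½ × log₂(N₀/N) = 138.8 days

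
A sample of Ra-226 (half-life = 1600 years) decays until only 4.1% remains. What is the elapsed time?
t = t½ × log₂(N₀/N) = 7373 years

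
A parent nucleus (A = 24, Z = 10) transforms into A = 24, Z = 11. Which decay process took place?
ΔA = 0, ΔZ = +1 ⇒ beta-minus decay (β⁻)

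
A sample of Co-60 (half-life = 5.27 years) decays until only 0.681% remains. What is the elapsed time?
t = t½ × log₂(N₀/N) = 37.93 years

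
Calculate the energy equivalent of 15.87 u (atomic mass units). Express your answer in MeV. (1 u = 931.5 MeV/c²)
E = mc² = 14780 MeV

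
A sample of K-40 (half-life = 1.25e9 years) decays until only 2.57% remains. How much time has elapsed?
t = t½ × log₂(N₀/N) = 6.603e9 years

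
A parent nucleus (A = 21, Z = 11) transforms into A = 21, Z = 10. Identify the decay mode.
ΔA = 0, ΔZ = -1 ⇒ beta-plus decay (β⁺) or electron capture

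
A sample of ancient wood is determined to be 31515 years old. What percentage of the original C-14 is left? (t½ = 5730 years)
N/N₀ = (1/2)^(t/t½) = 0.0221 = 2.21%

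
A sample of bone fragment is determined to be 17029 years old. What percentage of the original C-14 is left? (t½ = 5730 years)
N/N₀ = (1/2)^(t/t½) = 0.1275 = 12.7%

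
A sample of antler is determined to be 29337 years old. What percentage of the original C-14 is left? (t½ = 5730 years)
N/N₀ = (1/2)^(t/t½) = 0.02876 = 2.88%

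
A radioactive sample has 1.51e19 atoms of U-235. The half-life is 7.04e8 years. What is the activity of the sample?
A = λN = 1.487e10 decays/year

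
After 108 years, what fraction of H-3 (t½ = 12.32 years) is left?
N/N₀ = (1/2)^(t/t½) = 0.002297 = 0.23%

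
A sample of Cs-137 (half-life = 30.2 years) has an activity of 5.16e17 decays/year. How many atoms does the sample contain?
N = A/λ = 2.248e19 atoms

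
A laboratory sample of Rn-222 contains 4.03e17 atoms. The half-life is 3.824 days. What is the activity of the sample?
A = λN = 7.305e16 decays/day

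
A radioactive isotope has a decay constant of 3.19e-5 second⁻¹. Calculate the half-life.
t½ = ln(2)/λ = 21730 seconds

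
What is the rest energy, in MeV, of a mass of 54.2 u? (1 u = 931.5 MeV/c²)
E = mc² = 50490 MeV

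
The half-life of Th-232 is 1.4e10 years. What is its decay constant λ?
λ = ln(2)/t½ = 4.951e-11 year⁻¹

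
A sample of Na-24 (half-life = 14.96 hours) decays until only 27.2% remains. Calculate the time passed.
t = t½ × log₂(N₀/N) = 28.1 hours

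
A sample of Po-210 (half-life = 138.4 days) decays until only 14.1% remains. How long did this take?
t = t½ × log₂(N₀/N) = 391.2 days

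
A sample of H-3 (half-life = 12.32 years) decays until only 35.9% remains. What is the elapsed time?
t = t½ × log₂(N₀/N) = 18.21 years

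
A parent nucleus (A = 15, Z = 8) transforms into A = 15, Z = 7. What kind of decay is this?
ΔA = 0, ΔZ = -1 ⇒ beta-plus decay (β⁺) or electron capture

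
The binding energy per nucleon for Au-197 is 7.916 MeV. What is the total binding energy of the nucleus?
B.E. = 7.916 × 197 = 1559 MeV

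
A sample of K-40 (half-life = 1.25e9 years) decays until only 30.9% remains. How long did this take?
t = t½ × log₂(N₀/N) = 2.118e9 years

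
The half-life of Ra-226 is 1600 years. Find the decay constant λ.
λ = ln(2)/t½ = 4.332e-4 year⁻¹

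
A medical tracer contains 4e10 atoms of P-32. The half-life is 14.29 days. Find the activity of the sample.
A = λN = 1.94e9 decays/day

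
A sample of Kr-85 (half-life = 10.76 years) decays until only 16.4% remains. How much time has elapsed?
t = t½ × log₂(N₀/N) = 28.06 years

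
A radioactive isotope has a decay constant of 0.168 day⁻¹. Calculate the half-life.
t½ = ln(2)/λ = 4.126 days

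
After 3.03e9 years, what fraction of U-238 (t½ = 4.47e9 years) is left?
N/N₀ = (1/2)^(t/t½) = 0.6251 = 62.5%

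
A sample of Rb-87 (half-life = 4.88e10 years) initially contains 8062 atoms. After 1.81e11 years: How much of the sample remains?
N = N₀(1/2)^(t/t½) = 616.5 atoms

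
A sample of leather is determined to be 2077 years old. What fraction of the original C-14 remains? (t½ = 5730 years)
N/N₀ = (1/2)^(t/t½) = 0.7778 = 77.8%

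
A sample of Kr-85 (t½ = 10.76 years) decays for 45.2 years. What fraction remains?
N/N₀ = (1/2)^(t/t½) = 0.05438 = 5.44%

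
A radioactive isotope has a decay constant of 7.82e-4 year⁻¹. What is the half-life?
t½ = ln(2)/λ = 886.4 years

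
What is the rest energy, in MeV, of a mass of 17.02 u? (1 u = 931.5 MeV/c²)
E = mc² = 15850 MeV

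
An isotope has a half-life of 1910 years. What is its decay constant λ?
λ = ln(2)/t½ = 3.629e-4 year⁻¹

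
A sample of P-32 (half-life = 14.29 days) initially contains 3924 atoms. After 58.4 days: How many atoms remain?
N = N₀(1/2)^(t/t½) = 230.9 atoms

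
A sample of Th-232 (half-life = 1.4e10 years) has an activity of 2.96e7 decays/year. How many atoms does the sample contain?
N = A/λ = 5.979e17 atoms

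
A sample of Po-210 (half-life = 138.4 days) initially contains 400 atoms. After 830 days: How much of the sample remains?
N = N₀(1/2)^(t/t½) = 6.263 atoms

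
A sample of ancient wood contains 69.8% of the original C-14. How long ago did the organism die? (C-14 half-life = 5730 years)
Age = t½ × log₂(1/ratio) = 2972 years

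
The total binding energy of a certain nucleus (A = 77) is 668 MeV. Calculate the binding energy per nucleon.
B.E./A = 668/77 = 8.675 MeV/nucleon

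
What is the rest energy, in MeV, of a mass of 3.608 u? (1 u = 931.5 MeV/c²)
E = mc² = 3361 MeV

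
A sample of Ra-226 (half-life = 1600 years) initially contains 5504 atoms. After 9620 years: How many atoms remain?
N = N₀(1/2)^(t/t½) = 85.26 atoms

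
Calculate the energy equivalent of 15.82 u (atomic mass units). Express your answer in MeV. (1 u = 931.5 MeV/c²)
E = mc² = 14740 MeV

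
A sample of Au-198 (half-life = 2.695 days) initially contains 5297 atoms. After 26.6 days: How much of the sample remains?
N = N₀(1/2)^(t/t½) = 5.66 atoms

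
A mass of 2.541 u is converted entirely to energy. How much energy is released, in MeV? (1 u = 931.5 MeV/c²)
E = mc² = 2367 MeV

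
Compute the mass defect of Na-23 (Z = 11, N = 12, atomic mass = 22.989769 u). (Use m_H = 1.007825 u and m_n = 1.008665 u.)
Δm = Z·m_H + N·m_n − M = 0.2003 u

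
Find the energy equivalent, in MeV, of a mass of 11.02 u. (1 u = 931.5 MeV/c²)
E = mc² = 10270 MeV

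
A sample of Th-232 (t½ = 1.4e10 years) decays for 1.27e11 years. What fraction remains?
N/N₀ = (1/2)^(t/t½) = 0.001859 = 0.186%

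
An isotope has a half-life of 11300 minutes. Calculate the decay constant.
λ = ln(2)/t½ = 6.134e-5 minute⁻¹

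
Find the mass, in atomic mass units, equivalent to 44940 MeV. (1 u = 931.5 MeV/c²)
m = E/c² = 48.24 u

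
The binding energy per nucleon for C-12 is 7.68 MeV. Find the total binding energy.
B.E. = 7.68 × 12 = 92.16 MeV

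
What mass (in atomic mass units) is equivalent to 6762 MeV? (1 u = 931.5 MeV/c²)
m = E/c² = 7.259 u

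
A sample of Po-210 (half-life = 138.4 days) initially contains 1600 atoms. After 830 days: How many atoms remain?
N = N₀(1/2)^(t/t½) = 25.05 atoms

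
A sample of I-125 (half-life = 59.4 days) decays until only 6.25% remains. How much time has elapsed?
t = t½ × log₂(N₀/N) = 237.6 days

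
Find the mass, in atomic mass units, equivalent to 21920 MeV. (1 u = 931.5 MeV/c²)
m = E/c² = 23.53 u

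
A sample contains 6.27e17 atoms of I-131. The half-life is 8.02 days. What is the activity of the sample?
A = λN = 5.419e16 decays/day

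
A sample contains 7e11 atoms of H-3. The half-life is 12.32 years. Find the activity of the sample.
A = λN = 3.938e10 decays/year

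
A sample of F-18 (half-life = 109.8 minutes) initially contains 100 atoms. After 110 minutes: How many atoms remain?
N = N₀(1/2)^(t/t½) = 49.94 atoms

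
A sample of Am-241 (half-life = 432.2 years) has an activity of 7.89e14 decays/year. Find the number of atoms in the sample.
N = A/λ = 4.92e17 atoms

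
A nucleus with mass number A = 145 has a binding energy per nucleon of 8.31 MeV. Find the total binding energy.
B.E. = 8.31 × 145 = 1205 MeV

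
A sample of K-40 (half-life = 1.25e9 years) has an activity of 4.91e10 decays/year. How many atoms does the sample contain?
N = A/λ = 8.855e19 atoms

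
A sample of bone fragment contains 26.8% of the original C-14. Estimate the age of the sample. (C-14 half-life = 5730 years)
Age = t½ × log₂(1/ratio) = 10890 years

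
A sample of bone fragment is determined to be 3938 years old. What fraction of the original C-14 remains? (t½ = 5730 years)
N/N₀ = (1/2)^(t/t½) = 0.621 = 62.1%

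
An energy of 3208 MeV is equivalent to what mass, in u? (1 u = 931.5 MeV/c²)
m = E/c² = 3.444 u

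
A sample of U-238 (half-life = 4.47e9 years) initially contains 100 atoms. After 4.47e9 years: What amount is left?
N = N₀(1/2)^(t/t½) = 50 atoms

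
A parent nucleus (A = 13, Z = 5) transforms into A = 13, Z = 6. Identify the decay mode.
ΔA = 0, ΔZ = +1 ⇒ beta-minus decay (β⁻)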